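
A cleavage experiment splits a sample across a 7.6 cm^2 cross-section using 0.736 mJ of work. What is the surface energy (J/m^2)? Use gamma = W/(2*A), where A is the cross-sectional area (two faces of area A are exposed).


Convert: A = 7.6 cm^2 = 0.00076 m^2, W = 0.736 mJ = 0.000736 J
Cleaving exposes two faces of area A, so total new surface = 2*A and gamma = W / (2*A)
gamma = 0.000736 / (2 * 0.00076)
gamma = 0.484 J/m^2

0.484


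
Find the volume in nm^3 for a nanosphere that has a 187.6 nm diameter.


Radius r = 187.6/2 = 93.8 nm
Volume V = (4/3) * pi * r^3
V = (4/3) * pi * (93.8)^3
V = 3456982.05 nm^3

3456982.05


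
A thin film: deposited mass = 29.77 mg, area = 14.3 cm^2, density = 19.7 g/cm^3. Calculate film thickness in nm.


Convert: m = 29.77 mg = 2.9770e-05 kg, A = 14.3 cm^2 = 1.4300e-03 m^2, rho = 19.7 g/cm^3 = 19700 kg/m^3
t = m / (A * rho)
t = 2.9770e-05 / (1.4300e-03 * 19700)
t = 1.0568e-06 m = 1056.8 nm

1056.8


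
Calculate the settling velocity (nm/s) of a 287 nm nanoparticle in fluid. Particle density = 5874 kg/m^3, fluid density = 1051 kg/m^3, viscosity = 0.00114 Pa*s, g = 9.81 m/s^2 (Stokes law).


Radius R = 287/2 nm = 1.435e-07 m
Density difference = 5874 - 1051 = 4823 kg/m^3
v = 2 * R^2 * (rho_p - rho_f) * g / (9 * eta)
v = 2 * (1.435e-07)^2 * 4823 * 9.81 / (9 * 0.00114)
v = 1.89921e-07 m/s = 189.9209 nm/s

189.9209


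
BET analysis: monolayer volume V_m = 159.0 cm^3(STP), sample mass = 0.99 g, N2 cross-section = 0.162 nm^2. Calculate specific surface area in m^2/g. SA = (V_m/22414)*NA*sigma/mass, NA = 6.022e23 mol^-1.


Number of moles in monolayer = V_m / 22414 = 159.0 / 22414 = 0.00709378
Number of molecules = moles * NA = 0.00709378 * 6.022e23
SA = molecules * sigma / mass
SA = (159.0 / 22414) * 6.022e23 * 0.162e-18 / 0.99
SA = 699.0 m^2/g

699.0


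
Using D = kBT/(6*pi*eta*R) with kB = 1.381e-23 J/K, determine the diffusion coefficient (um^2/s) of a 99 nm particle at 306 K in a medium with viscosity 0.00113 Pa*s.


Radius R = 99/2 = 49.5 nm = 4.95e-08 m
D = kB*T / (6*pi*eta*R)
D = 1.381e-23 * 306 / (6 * pi * 0.00113 * 4.95e-08)
D = 4.00802e-12 m^2/s = 4.008 um^2/s

4.008


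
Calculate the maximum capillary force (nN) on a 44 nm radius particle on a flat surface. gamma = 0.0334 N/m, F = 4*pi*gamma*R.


Convert radius: R = 44 nm = 4.4e-08 m
F = 4 * pi * gamma * R
F = 4 * pi * 0.0334 * 4.4e-08
F = 1.84675e-08 N = 18.4675 nN

18.4675


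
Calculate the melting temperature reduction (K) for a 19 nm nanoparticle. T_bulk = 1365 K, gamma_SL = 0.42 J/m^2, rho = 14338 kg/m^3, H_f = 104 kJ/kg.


Radius R = 19/2 = 9.5 nm = 9.5e-09 m
Convert H_f = 104 kJ/kg = 104000 J/kg
dT = 2 * gamma_SL * T_bulk / (rho * H_f * R)
dT = 2 * 0.42 * 1365 / (14338 * 104000 * 9.5e-09)
dT = 80.9 K

80.9


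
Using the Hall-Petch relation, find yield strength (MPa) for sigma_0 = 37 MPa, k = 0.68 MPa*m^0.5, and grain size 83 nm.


d = 83 nm = 8.3e-08 m
sqrt(d) = 0.0002880972
Hall-Petch contribution = k / sqrt(d) = 0.68 / 0.0002880972 = 2360.3 MPa
sigma = sigma_0 + k/sqrt(d) = 37 + 2360.3 = 2397.3 MPa

2397.3


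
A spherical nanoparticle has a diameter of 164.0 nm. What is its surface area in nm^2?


Radius r = 164.0/2 = 82 nm
Surface area SA = 4 * pi * r^2
SA = 4 * pi * (82)^2
SA = 84496.28 nm^2

84496.28


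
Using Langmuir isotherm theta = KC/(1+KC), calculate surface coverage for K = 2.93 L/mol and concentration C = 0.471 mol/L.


Langmuir isotherm: theta = K*C / (1 + K*C)
K*C = 2.93 * 0.471 = 1.38003
theta = 1.38003 / (1 + 1.38003) = 1.38003 / 2.38003
theta = 0.5798

0.5798


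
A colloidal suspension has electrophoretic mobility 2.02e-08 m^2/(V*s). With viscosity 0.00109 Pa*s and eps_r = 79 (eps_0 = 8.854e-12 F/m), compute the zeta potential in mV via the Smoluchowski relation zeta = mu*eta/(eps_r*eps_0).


Smoluchowski equation: zeta = mu * eta / (eps_r * eps_0)
zeta = 2.02e-08 * 0.00109 / (79 * 8.854e-12)
zeta = 0.031478 V = 31.48 mV

31.48


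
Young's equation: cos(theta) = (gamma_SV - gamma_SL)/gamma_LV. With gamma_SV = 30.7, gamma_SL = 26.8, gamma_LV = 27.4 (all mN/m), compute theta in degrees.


cos(theta) = (gamma_SV - gamma_SL) / gamma_LV
cos(theta) = (30.7 - 26.8) / 27.4
cos(theta) = 0.142336
theta = arccos(0.142336) = 81.82 degrees

81.82


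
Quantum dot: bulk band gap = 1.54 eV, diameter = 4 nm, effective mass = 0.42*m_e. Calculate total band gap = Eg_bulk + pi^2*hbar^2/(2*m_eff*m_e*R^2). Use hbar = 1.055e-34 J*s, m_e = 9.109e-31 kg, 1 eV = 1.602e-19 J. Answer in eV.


Radius R = 4/2 nm = 2e-09 m
Confinement energy dE = pi^2 * hbar^2 / (2 * m_eff * m_e * R^2)
dE = pi^2 * (1.055e-34)^2 / (2 * 0.42 * 9.109e-31 * (2e-09)^2) J, divided by 1.602e-19 J/eV
dE = 0.224 eV
Total band gap = E_g(bulk) + dE = 1.54 + 0.224 = 1.764 eV

1.764


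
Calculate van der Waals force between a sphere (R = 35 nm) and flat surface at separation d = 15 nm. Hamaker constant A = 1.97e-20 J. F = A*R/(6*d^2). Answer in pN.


Convert to SI: R = 35 nm = 3.5e-08 m, d = 15 nm = 1.5e-08 m
F = A * R / (6 * d^2)
F = 1.97e-20 * 3.5e-08 / (6 * (1.5e-08)^2)
F = 5.10741e-13 N = 0.511 pN

0.511


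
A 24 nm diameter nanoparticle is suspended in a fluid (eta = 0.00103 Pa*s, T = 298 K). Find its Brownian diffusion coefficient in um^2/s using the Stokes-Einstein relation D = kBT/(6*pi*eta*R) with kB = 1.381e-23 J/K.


Radius R = 24/2 = 12 nm = 1.2e-08 m
D = kB*T / (6*pi*eta*R)
D = 1.381e-23 * 298 / (6 * pi * 0.00103 * 1.2e-08)
D = 1.76641e-11 m^2/s = 17.664 um^2/s

17.664


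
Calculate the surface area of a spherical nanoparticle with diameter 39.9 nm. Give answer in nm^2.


Radius r = 39.9/2 = 19.95 nm
Surface area SA = 4 * pi * r^2
SA = 4 * pi * (19.95)^2
SA = 5001.45 nm^2

5001.45


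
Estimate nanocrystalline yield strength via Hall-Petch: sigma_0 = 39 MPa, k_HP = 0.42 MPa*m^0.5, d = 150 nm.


d = 150 nm = 1.5e-07 m
sqrt(d) = 0.0003872983
Hall-Petch contribution = k / sqrt(d) = 0.42 / 0.0003872983 = 1084.4 MPa
sigma = sigma_0 + k/sqrt(d) = 39 + 1084.4 = 1123.4 MPa

1123.4


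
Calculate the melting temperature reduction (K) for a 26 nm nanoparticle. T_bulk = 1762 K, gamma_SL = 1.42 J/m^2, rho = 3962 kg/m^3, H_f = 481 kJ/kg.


Radius R = 26/2 = 13 nm = 1.3e-08 m
Convert H_f = 481 kJ/kg = 481000 J/kg
dT = 2 * gamma_SL * T_bulk / (rho * H_f * R)
dT = 2 * 1.42 * 1762 / (3962 * 481000 * 1.3e-08)
dT = 202.0 K

202.0


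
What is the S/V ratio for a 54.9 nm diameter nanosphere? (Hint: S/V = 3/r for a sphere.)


Radius r = 54.9/2 = 27.45 nm
S/V = 3 / r = 3 / 27.45
S/V = 0.1093 nm^-1

0.1093


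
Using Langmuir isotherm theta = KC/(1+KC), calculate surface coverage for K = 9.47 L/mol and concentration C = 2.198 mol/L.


Langmuir isotherm: theta = K*C / (1 + K*C)
K*C = 9.47 * 2.198 = 20.81506
theta = 20.81506 / (1 + 20.81506) = 20.81506 / 21.81506
theta = 0.9542

0.9542


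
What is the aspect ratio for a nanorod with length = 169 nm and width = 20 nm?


Aspect ratio AR = length / diameter
AR = 169 / 20
AR = 8.45

8.45


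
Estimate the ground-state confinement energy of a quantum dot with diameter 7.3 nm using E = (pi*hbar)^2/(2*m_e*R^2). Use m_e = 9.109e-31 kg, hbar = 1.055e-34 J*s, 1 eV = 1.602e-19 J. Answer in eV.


Radius R = 7.3/2 = 3.65 nm = 3.65e-09 m
E = (pi * 1.055e-34)^2 / (2 * 9.109e-31 * (3.65e-09)^2)
E(J) = 4.52604e-21
E = E(J) / 1.602e-19 = 0.0283 eV

0.0283


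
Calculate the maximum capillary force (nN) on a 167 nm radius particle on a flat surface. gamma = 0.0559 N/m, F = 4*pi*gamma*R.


Convert radius: R = 167 nm = 1.67e-07 m
F = 4 * pi * gamma * R
F = 4 * pi * 0.0559 * 1.67e-07
F = 1.17311e-07 N = 117.3108 nN

117.3108


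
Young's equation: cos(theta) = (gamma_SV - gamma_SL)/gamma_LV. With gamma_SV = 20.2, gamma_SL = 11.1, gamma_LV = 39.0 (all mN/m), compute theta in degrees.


cos(theta) = (gamma_SV - gamma_SL) / gamma_LV
cos(theta) = (20.2 - 11.1) / 39.0
cos(theta) = 0.233333
theta = arccos(0.233333) = 76.51 degrees

76.51


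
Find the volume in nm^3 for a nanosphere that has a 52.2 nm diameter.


Radius r = 52.2/2 = 26.1 nm
Volume V = (4/3) * pi * r^3
V = (4/3) * pi * (26.1)^3
V = 74474.93 nm^3

74474.93


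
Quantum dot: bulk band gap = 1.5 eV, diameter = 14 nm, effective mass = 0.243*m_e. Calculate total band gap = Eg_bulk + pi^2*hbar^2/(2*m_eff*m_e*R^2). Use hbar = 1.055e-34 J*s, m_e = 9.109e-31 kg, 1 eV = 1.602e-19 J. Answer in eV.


Radius R = 14/2 nm = 7e-09 m
Confinement energy dE = pi^2 * hbar^2 / (2 * m_eff * m_e * R^2)
dE = pi^2 * (1.055e-34)^2 / (2 * 0.243 * 9.109e-31 * (7e-09)^2) J, divided by 1.602e-19 J/eV
dE = 0.0316 eV
Total band gap = E_g(bulk) + dE = 1.5 + 0.0316 = 1.5316 eV

1.5316


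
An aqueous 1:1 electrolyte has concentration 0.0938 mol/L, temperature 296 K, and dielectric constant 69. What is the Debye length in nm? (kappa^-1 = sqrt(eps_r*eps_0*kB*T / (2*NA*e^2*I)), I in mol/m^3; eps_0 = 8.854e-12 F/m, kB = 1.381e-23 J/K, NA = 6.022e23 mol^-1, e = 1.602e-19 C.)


Ionic strength I = 0.0938 * 1^2 * 1000 = 93.8 mol/m^3
kappa^-1 = sqrt(69 * 8.854e-12 * 1.381e-23 * 296 / (2 * 6.022e23 * (1.602e-19)^2 * 93.8))
kappa^-1 = 0.928 nm

0.928


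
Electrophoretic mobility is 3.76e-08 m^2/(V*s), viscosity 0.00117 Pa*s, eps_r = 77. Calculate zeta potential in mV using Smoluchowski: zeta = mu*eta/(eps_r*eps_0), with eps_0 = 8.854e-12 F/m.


Smoluchowski equation: zeta = mu * eta / (eps_r * eps_0)
zeta = 3.76e-08 * 0.00117 / (77 * 8.854e-12)
zeta = 0.064527 V = 64.53 mV

64.53


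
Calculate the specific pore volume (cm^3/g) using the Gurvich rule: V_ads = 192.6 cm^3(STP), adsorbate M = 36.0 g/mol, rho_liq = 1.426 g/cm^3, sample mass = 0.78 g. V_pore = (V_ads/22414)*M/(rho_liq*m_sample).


Moles adsorbed n = V_ads / 22414 = 192.6 / 22414 = 8.592844e-03 mol
Liquid volume V_liq = n * M / rho_liq = 8.592844e-03 * 36.0 / 1.426 = 0.21693 cm^3
Specific pore volume V_pore = V_liq / m_sample = 0.21693 / 0.78
V_pore = 0.2781 cm^3/g

0.2781


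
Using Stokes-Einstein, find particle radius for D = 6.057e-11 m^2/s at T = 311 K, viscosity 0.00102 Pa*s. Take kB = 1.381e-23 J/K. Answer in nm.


Stokes-Einstein: R = kB*T / (6*pi*eta*D)
R = 1.381e-23 * 311 / (6 * pi * 0.00102 * 6.057e-11)
R = 3.68804e-09 m = 3.69 nm

3.69


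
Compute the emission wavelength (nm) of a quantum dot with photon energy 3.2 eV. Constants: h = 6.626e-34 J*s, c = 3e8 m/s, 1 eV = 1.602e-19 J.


Convert energy: E = 3.2 eV = 3.2 * 1.602e-19 = 5.1264e-19 J
lambda = h*c / E = 6.626e-34 * 3e8 / 5.1264e-19
lambda = 3.87757e-07 m = 387.8 nm

387.8


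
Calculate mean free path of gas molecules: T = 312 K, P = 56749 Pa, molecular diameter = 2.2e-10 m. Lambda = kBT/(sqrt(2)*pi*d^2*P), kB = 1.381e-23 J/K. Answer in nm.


Mean free path: lambda = kB*T / (sqrt(2) * pi * d^2 * P)
lambda = 1.381e-23 * 312 / (sqrt(2) * pi * (2.2e-10)^2 * 56749)
lambda = 3.53085e-07 m
lambda = 353.09 nm

353.09


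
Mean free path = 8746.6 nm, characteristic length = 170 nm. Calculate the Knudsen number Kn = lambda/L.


Knudsen number Kn = lambda / L
Kn = 8746.6 / 170
Kn = 51.4506

51.4506


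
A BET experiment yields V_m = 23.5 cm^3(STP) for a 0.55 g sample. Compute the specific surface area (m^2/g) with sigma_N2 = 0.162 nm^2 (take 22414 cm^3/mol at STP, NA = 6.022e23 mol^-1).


Number of moles in monolayer = V_m / 22414 = 23.5 / 22414 = 0.00104845
Number of molecules = moles * NA = 0.00104845 * 6.022e23
SA = molecules * sigma / mass
SA = (23.5 / 22414) * 6.022e23 * 0.162e-18 / 0.55
SA = 186.0 m^2/g

186.0


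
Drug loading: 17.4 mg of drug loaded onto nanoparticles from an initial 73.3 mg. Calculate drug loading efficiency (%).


Drug loading efficiency = (drug loaded / drug initial) * 100
DLE = 17.4 / 73.3 * 100
DLE = 0.2374 * 100
DLE = 23.74%

23.74


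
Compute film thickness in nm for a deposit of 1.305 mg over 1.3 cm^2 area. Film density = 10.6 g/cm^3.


Convert: m = 1.305 mg = 1.3050e-06 kg, A = 1.3 cm^2 = 1.3000e-04 m^2, rho = 10.6 g/cm^3 = 10600 kg/m^3
t = m / (A * rho)
t = 1.3050e-06 / (1.3000e-04 * 10600)
t = 9.4702e-07 m = 947.0 nm

947.0


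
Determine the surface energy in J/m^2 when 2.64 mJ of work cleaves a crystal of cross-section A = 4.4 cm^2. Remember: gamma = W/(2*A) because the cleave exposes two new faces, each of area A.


Convert: A = 4.4 cm^2 = 0.00044 m^2, W = 2.64 mJ = 0.00264 J
Cleaving exposes two faces of area A, so total new surface = 2*A and gamma = W / (2*A)
gamma = 0.00264 / (2 * 0.00044)
gamma = 3.0 J/m^2

3.0


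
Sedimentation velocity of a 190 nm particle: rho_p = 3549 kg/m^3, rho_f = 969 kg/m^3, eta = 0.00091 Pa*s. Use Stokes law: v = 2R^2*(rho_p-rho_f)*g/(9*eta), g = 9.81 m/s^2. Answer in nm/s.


Radius R = 190/2 nm = 9.5e-08 m
Density difference = 3549 - 969 = 2580 kg/m^3
v = 2 * R^2 * (rho_p - rho_f) * g / (9 * eta)
v = 2 * (9.5e-08)^2 * 2580 * 9.81 / (9 * 0.00091)
v = 5.57805e-08 m/s = 55.7805 nm/s

55.7805


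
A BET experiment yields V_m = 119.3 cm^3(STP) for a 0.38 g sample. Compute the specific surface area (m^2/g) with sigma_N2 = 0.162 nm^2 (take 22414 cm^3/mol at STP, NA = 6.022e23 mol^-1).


Number of moles in monolayer = V_m / 22414 = 119.3 / 22414 = 0.00532257
Number of molecules = moles * NA = 0.00532257 * 6.022e23
SA = molecules * sigma / mass
SA = (119.3 / 22414) * 6.022e23 * 0.162e-18 / 0.38
SA = 1366.4 m^2/g

1366.4


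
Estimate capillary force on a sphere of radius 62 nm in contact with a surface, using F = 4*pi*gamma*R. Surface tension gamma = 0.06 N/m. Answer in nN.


Convert radius: R = 62 nm = 6.2e-08 m
F = 4 * pi * gamma * R
F = 4 * pi * 0.06 * 6.2e-08
F = 4.67469e-08 N = 46.7469 nN

46.7469


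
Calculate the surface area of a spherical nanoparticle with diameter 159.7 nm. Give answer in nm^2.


Radius r = 159.7/2 = 79.85 nm
Surface area SA = 4 * pi * r^2
SA = 4 * pi * (79.85)^2
SA = 80123.46 nm^2

80123.46


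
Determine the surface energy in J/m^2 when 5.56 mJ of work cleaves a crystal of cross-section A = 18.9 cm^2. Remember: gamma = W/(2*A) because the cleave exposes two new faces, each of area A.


Convert: A = 18.9 cm^2 = 0.00189 m^2, W = 5.56 mJ = 0.00556 J
Cleaving exposes two faces of area A, so total new surface = 2*A and gamma = W / (2*A)
gamma = 0.00556 / (2 * 0.00189)
gamma = 1.471 J/m^2

1.471


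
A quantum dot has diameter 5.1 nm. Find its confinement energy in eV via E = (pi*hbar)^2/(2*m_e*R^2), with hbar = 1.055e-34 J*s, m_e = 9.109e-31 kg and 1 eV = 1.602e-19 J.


Radius R = 5.1/2 = 2.55 nm = 2.55e-09 m
E = (pi * 1.055e-34)^2 / (2 * 9.109e-31 * (2.55e-09)^2)
E(J) = 9.27307e-21
E = E(J) / 1.602e-19 = 0.0579 eV

0.0579


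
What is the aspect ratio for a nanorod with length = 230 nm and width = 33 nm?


Aspect ratio AR = length / diameter
AR = 230 / 33
AR = 6.97

6.97


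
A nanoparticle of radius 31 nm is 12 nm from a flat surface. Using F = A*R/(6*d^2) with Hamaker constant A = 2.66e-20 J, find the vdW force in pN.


Convert to SI: R = 31 nm = 3.1e-08 m, d = 12 nm = 1.2e-08 m
F = A * R / (6 * d^2)
F = 2.66e-20 * 3.1e-08 / (6 * (1.2e-08)^2)
F = 9.54398e-13 N = 0.954 pN

0.954


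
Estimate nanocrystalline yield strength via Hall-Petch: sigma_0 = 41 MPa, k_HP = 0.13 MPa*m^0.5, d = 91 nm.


d = 91 nm = 9.1e-08 m
sqrt(d) = 0.0003016621
Hall-Petch contribution = k / sqrt(d) = 0.13 / 0.0003016621 = 430.9 MPa
sigma = sigma_0 + k/sqrt(d) = 41 + 430.9 = 471.9 MPa

471.9


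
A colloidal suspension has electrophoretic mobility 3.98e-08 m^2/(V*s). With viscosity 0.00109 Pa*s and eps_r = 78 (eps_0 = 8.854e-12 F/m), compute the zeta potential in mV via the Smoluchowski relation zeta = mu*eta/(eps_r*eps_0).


Smoluchowski equation: zeta = mu * eta / (eps_r * eps_0)
zeta = 3.98e-08 * 0.00109 / (78 * 8.854e-12)
zeta = 0.062817 V = 62.82 mV

62.82


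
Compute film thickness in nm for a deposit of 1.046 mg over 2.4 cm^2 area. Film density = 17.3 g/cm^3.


Convert: m = 1.046 mg = 1.0460e-06 kg, A = 2.4 cm^2 = 2.4000e-04 m^2, rho = 17.3 g/cm^3 = 17300 kg/m^3
t = m / (A * rho)
t = 1.0460e-06 / (2.4000e-04 * 17300)
t = 2.5193e-07 m = 251.9 nm

251.9


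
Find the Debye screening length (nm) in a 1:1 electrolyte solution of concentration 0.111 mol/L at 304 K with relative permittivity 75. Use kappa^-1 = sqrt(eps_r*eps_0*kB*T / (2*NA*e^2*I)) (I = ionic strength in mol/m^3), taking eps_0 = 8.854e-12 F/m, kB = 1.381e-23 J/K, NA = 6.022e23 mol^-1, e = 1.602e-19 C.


Ionic strength I = 0.111 * 1^2 * 1000 = 111 mol/m^3
kappa^-1 = sqrt(75 * 8.854e-12 * 1.381e-23 * 304 / (2 * 6.022e23 * (1.602e-19)^2 * 111))
kappa^-1 = 0.901 nm

0.901


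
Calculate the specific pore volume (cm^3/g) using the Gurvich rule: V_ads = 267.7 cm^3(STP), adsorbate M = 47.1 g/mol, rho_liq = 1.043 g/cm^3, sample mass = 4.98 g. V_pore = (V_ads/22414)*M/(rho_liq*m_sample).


Moles adsorbed n = V_ads / 22414 = 267.7 / 22414 = 1.194343e-02 mol
Liquid volume V_liq = n * M / rho_liq = 1.194343e-02 * 47.1 / 1.043 = 0.53934 cm^3
Specific pore volume V_pore = V_liq / m_sample = 0.53934 / 4.98
V_pore = 0.1083 cm^3/g

0.1083


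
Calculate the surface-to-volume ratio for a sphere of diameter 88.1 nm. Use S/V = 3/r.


Radius r = 88.1/2 = 44.05 nm
S/V = 3 / r = 3 / 44.05
S/V = 0.0681 nm^-1

0.0681


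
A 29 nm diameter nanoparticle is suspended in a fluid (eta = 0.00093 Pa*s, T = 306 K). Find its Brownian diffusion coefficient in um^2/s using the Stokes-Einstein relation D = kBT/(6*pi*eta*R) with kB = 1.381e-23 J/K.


Radius R = 29/2 = 14.5 nm = 1.45e-08 m
D = kB*T / (6*pi*eta*R)
D = 1.381e-23 * 306 / (6 * pi * 0.00093 * 1.45e-08)
D = 1.66251e-11 m^2/s = 16.625 um^2/s

16.625


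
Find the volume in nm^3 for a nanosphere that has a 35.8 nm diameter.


Radius r = 35.8/2 = 17.9 nm
Volume V = (4/3) * pi * r^3
V = (4/3) * pi * (17.9)^3
V = 24024.13 nm^3

24024.13


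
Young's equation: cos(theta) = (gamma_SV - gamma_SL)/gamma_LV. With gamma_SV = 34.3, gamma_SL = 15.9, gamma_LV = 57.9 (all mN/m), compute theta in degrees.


cos(theta) = (gamma_SV - gamma_SL) / gamma_LV
cos(theta) = (34.3 - 15.9) / 57.9
cos(theta) = 0.317789
theta = arccos(0.317789) = 71.47 degrees

71.47


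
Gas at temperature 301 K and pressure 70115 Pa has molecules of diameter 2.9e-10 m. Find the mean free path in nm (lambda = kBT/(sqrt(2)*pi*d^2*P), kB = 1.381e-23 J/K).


Mean free path: lambda = kB*T / (sqrt(2) * pi * d^2 * P)
lambda = 1.381e-23 * 301 / (sqrt(2) * pi * (2.9e-10)^2 * 70115)
lambda = 1.58668e-07 m
lambda = 158.67 nm

158.67


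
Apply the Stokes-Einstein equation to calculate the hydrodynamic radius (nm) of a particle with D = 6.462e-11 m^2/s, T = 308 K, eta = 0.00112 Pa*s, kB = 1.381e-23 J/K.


Stokes-Einstein: R = kB*T / (6*pi*eta*D)
R = 1.381e-23 * 308 / (6 * pi * 0.00112 * 6.462e-11)
R = 3.11787e-09 m = 3.12 nm

3.12


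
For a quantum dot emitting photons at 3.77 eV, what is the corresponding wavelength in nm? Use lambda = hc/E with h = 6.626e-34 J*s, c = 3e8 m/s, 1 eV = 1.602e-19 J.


Convert energy: E = 3.77 eV = 3.77 * 1.602e-19 = 6.03954e-19 J
lambda = h*c / E = 6.626e-34 * 3e8 / 6.03954e-19
lambda = 3.29131e-07 m = 329.1 nm

329.1


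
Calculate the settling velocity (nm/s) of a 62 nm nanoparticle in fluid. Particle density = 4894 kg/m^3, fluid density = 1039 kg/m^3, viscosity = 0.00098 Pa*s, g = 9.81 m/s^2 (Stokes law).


Radius R = 62/2 nm = 3.1e-08 m
Density difference = 4894 - 1039 = 3855 kg/m^3
v = 2 * R^2 * (rho_p - rho_f) * g / (9 * eta)
v = 2 * (3.1e-08)^2 * 3855 * 9.81 / (9 * 0.00098)
v = 8.24097e-09 m/s = 8.241 nm/s

8.241


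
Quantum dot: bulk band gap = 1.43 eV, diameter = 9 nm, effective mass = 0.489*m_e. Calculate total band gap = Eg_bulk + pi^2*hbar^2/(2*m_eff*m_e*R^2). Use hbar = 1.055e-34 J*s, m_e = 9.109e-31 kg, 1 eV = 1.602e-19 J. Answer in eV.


Radius R = 9/2 nm = 4.5e-09 m
Confinement energy dE = pi^2 * hbar^2 / (2 * m_eff * m_e * R^2)
dE = pi^2 * (1.055e-34)^2 / (2 * 0.489 * 9.109e-31 * (4.5e-09)^2) J, divided by 1.602e-19 J/eV
dE = 0.038 eV
Total band gap = E_g(bulk) + dE = 1.43 + 0.038 = 1.468 eV

1.468


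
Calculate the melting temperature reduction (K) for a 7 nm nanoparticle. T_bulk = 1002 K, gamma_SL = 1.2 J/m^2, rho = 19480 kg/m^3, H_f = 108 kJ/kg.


Radius R = 7/2 = 3.5 nm = 3.5e-09 m
Convert H_f = 108 kJ/kg = 108000 J/kg
dT = 2 * gamma_SL * T_bulk / (rho * H_f * R)
dT = 2 * 1.2 * 1002 / (19480 * 108000 * 3.5e-09)
dT = 326.6 K

326.6


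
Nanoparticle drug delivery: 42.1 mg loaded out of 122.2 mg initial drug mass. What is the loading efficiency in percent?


Drug loading efficiency = (drug loaded / drug initial) * 100
DLE = 42.1 / 122.2 * 100
DLE = 0.3445 * 100
DLE = 34.45%

34.45


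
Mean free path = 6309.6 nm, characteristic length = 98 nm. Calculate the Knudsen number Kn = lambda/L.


Knudsen number Kn = lambda / L
Kn = 6309.6 / 98
Kn = 64.3837

64.3837


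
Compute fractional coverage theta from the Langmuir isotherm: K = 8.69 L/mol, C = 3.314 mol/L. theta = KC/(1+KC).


Langmuir isotherm: theta = K*C / (1 + K*C)
K*C = 8.69 * 3.314 = 28.79866
theta = 28.79866 / (1 + 28.79866) = 28.79866 / 29.79866
theta = 0.9664

0.9664


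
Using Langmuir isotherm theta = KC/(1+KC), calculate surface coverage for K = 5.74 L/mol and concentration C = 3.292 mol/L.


Langmuir isotherm: theta = K*C / (1 + K*C)
K*C = 5.74 * 3.292 = 18.89608
theta = 18.89608 / (1 + 18.89608) = 18.89608 / 19.89608
theta = 0.9497

0.9497


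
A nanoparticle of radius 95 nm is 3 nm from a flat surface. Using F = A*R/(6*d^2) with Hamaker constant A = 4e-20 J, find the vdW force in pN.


Convert to SI: R = 95 nm = 9.5e-08 m, d = 3 nm = 3e-09 m
F = A * R / (6 * d^2)
F = 4e-20 * 9.5e-08 / (6 * (3e-09)^2)
F = 7.03704e-11 N = 70.37 pN

70.37


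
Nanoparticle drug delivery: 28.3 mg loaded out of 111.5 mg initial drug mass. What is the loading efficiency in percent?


Drug loading efficiency = (drug loaded / drug initial) * 100
DLE = 28.3 / 111.5 * 100
DLE = 0.2538 * 100
DLE = 25.38%

25.38


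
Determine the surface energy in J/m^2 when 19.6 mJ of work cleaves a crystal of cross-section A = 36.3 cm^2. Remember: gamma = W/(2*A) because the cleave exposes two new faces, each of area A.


Convert: A = 36.3 cm^2 = 0.00363 m^2, W = 19.6 mJ = 0.0196 J
Cleaving exposes two faces of area A, so total new surface = 2*A and gamma = W / (2*A)
gamma = 0.0196 / (2 * 0.00363)
gamma = 2.7 J/m^2

2.7


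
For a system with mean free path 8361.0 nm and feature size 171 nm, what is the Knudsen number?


Knudsen number Kn = lambda / L
Kn = 8361.0 / 171
Kn = 48.8947

48.8947


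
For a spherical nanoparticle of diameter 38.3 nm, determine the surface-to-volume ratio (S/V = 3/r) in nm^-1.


Radius r = 38.3/2 = 19.15 nm
S/V = 3 / r = 3 / 19.15
S/V = 0.1567 nm^-1

0.1567


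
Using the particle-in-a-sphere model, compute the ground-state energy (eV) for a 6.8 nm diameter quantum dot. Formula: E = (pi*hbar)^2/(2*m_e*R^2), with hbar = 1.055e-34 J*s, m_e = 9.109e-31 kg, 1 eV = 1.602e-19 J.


Radius R = 6.8/2 = 3.4 nm = 3.4e-09 m
E = (pi * 1.055e-34)^2 / (2 * 9.109e-31 * (3.4e-09)^2)
E(J) = 5.2161e-21
E = E(J) / 1.602e-19 = 0.0326 eV

0.0326


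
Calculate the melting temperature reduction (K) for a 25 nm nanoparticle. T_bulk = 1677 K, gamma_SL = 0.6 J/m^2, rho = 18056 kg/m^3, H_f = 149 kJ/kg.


Radius R = 25/2 = 12.5 nm = 1.25e-08 m
Convert H_f = 149 kJ/kg = 149000 J/kg
dT = 2 * gamma_SL * T_bulk / (rho * H_f * R)
dT = 2 * 0.6 * 1677 / (18056 * 149000 * 1.25e-08)
dT = 59.8 K

59.8


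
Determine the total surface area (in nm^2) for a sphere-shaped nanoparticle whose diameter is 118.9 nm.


Radius r = 118.9/2 = 59.45 nm
Surface area SA = 4 * pi * r^2
SA = 4 * pi * (59.45)^2
SA = 44413.36 nm^2

44413.36


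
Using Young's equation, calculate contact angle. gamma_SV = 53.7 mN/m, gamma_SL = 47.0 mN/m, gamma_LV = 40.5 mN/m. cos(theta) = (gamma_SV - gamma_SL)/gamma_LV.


cos(theta) = (gamma_SV - gamma_SL) / gamma_LV
cos(theta) = (53.7 - 47.0) / 40.5
cos(theta) = 0.165432
theta = arccos(0.165432) = 80.48 degrees

80.48


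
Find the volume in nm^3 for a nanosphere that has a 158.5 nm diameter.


Radius r = 158.5/2 = 79.25 nm
Volume V = (4/3) * pi * r^3
V = (4/3) * pi * (79.25)^3
V = 2084905.73 nm^3

2084905.73


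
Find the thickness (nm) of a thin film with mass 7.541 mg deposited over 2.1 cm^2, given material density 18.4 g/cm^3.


Convert: m = 7.541 mg = 7.5410e-06 kg, A = 2.1 cm^2 = 2.1000e-04 m^2, rho = 18.4 g/cm^3 = 18400 kg/m^3
t = m / (A * rho)
t = 7.5410e-06 / (2.1000e-04 * 18400)
t = 1.9516e-06 m = 1951.6 nm

1951.6


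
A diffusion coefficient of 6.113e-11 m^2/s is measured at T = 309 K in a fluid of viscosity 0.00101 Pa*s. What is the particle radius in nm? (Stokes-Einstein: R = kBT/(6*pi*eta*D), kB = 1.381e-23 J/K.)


Stokes-Einstein: R = kB*T / (6*pi*eta*D)
R = 1.381e-23 * 309 / (6 * pi * 0.00101 * 6.113e-11)
R = 3.6667e-09 m = 3.67 nm

3.67


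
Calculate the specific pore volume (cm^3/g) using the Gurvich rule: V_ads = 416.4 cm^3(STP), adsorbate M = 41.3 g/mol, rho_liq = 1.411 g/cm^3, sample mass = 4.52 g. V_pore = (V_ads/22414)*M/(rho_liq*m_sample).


Moles adsorbed n = V_ads / 22414 = 416.4 / 22414 = 1.857767e-02 mol
Liquid volume V_liq = n * M / rho_liq = 1.857767e-02 * 41.3 / 1.411 = 0.54377 cm^3
Specific pore volume V_pore = V_liq / m_sample = 0.54377 / 4.52
V_pore = 0.1203 cm^3/g

0.1203


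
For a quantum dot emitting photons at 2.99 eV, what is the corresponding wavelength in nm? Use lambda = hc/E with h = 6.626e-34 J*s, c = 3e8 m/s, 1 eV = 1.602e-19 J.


Convert energy: E = 2.99 eV = 2.99 * 1.602e-19 = 4.78998e-19 J
lambda = h*c / E = 6.626e-34 * 3e8 / 4.78998e-19
lambda = 4.14991e-07 m = 415.0 nm

415.0


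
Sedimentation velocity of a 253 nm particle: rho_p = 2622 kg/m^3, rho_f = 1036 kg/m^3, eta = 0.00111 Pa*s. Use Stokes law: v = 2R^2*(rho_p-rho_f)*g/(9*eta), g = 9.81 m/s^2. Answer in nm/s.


Radius R = 253/2 nm = 1.265e-07 m
Density difference = 2622 - 1036 = 1586 kg/m^3
v = 2 * R^2 * (rho_p - rho_f) * g / (9 * eta)
v = 2 * (1.265e-07)^2 * 1586 * 9.81 / (9 * 0.00111)
v = 4.98446e-08 m/s = 49.8446 nm/s

49.8446


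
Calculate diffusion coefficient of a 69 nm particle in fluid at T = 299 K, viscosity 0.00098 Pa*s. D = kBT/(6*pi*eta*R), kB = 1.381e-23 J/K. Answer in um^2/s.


Radius R = 69/2 = 34.5 nm = 3.45e-08 m
D = kB*T / (6*pi*eta*R)
D = 1.381e-23 * 299 / (6 * pi * 0.00098 * 3.45e-08)
D = 6.47916e-12 m^2/s = 6.479 um^2/s

6.479


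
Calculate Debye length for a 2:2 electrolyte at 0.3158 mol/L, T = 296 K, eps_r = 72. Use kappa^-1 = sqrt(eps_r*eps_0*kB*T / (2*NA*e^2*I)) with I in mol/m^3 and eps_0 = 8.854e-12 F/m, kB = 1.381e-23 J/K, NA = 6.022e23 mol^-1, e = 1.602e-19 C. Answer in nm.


Ionic strength I = 0.3158 * 2^2 * 1000 = 1263.2 mol/m^3
kappa^-1 = sqrt(72 * 8.854e-12 * 1.381e-23 * 296 / (2 * 6.022e23 * (1.602e-19)^2 * 1263.2))
kappa^-1 = 0.258 nm

0.258


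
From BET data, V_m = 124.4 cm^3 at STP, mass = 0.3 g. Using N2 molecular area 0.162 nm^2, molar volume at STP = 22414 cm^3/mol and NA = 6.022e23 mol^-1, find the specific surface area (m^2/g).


Number of moles in monolayer = V_m / 22414 = 124.4 / 22414 = 0.0055501
Number of molecules = moles * NA = 0.0055501 * 6.022e23
SA = molecules * sigma / mass
SA = (124.4 / 22414) * 6.022e23 * 0.162e-18 / 0.3
SA = 1804.8 m^2/g

1804.8


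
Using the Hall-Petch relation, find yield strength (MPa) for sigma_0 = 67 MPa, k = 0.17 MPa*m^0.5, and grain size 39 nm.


d = 39 nm = 3.9e-08 m
sqrt(d) = 0.0001974842
Hall-Petch contribution = k / sqrt(d) = 0.17 / 0.0001974842 = 860.8 MPa
sigma = sigma_0 + k/sqrt(d) = 67 + 860.8 = 927.8 MPa

927.8


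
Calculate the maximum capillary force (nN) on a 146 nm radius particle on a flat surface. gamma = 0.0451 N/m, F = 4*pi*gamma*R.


Convert radius: R = 146 nm = 1.46e-07 m
F = 4 * pi * gamma * R
F = 4 * pi * 0.0451 * 1.46e-07
F = 8.27445e-08 N = 82.7445 nN

82.7445


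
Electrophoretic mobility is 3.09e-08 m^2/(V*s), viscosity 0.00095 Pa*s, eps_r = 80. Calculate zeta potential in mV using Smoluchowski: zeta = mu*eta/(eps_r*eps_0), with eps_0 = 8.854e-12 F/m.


Smoluchowski equation: zeta = mu * eta / (eps_r * eps_0)
zeta = 3.09e-08 * 0.00095 / (80 * 8.854e-12)
zeta = 0.041443 V = 41.44 mV

41.44


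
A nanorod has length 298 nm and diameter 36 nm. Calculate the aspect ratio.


Aspect ratio AR = length / diameter
AR = 298 / 36
AR = 8.28

8.28


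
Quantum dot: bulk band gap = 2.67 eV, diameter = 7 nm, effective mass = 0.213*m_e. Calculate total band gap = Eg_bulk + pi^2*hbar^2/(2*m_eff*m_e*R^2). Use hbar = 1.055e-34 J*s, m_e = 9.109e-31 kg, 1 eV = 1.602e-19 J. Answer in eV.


Radius R = 7/2 nm = 3.5e-09 m
Confinement energy dE = pi^2 * hbar^2 / (2 * m_eff * m_e * R^2)
dE = pi^2 * (1.055e-34)^2 / (2 * 0.213 * 9.109e-31 * (3.5e-09)^2) J, divided by 1.602e-19 J/eV
dE = 0.1443 eV
Total band gap = E_g(bulk) + dE = 2.67 + 0.1443 = 2.8143 eV

2.8143


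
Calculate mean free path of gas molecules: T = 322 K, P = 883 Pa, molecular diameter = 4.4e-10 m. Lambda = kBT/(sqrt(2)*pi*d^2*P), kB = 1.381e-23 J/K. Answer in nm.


Mean free path: lambda = kB*T / (sqrt(2) * pi * d^2 * P)
lambda = 1.381e-23 * 322 / (sqrt(2) * pi * (4.4e-10)^2 * 883)
lambda = 5.85489e-06 m
lambda = 5854.89 nm

5854.89


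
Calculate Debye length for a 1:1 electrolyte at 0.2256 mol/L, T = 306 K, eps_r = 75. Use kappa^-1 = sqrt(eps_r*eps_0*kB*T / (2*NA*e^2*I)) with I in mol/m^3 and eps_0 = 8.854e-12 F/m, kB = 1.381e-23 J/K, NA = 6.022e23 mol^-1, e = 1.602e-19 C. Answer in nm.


Ionic strength I = 0.2256 * 1^2 * 1000 = 225.6 mol/m^3
kappa^-1 = sqrt(75 * 8.854e-12 * 1.381e-23 * 306 / (2 * 6.022e23 * (1.602e-19)^2 * 225.6))
kappa^-1 = 0.634 nm

0.634


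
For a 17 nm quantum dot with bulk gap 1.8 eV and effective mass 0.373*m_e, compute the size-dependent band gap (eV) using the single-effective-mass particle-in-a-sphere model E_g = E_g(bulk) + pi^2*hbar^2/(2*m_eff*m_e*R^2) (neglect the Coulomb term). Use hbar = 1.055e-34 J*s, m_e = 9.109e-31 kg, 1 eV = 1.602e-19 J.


Radius R = 17/2 nm = 8.5e-09 m
Confinement energy dE = pi^2 * hbar^2 / (2 * m_eff * m_e * R^2)
dE = pi^2 * (1.055e-34)^2 / (2 * 0.373 * 9.109e-31 * (8.5e-09)^2) J, divided by 1.602e-19 J/eV
dE = 0.014 eV
Total band gap = E_g(bulk) + dE = 1.8 + 0.014 = 1.814 eV

1.814


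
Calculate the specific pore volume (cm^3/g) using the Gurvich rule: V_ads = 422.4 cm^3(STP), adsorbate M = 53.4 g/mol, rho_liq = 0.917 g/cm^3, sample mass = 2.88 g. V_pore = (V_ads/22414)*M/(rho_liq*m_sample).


Moles adsorbed n = V_ads / 22414 = 422.4 / 22414 = 1.884536e-02 mol
Liquid volume V_liq = n * M / rho_liq = 1.884536e-02 * 53.4 / 0.917 = 1.09743 cm^3
Specific pore volume V_pore = V_liq / m_sample = 1.09743 / 2.88
V_pore = 0.3811 cm^3/g

0.3811


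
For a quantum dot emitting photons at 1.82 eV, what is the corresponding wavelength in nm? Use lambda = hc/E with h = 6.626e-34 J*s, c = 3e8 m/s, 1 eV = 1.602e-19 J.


Convert energy: E = 1.82 eV = 1.82 * 1.602e-19 = 2.91564e-19 J
lambda = h*c / E = 6.626e-34 * 3e8 / 2.91564e-19
lambda = 6.81771e-07 m = 681.8 nm

681.8


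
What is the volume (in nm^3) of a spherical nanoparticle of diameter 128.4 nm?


Radius r = 128.4/2 = 64.2 nm
Volume V = (4/3) * pi * r^3
V = (4/3) * pi * (64.2)^3
V = 1108392.79 nm^3

1108392.79


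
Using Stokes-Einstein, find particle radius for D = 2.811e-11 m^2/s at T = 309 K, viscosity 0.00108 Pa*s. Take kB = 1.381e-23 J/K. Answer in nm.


Stokes-Einstein: R = kB*T / (6*pi*eta*D)
R = 1.381e-23 * 309 / (6 * pi * 0.00108 * 2.811e-11)
R = 7.45704e-09 m = 7.46 nm

7.46


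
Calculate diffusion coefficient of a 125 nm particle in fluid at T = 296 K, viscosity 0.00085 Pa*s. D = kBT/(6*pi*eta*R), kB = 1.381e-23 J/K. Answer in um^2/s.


Radius R = 125/2 = 62.5 nm = 6.25e-08 m
D = kB*T / (6*pi*eta*R)
D = 1.381e-23 * 296 / (6 * pi * 0.00085 * 6.25e-08)
D = 4.08212e-12 m^2/s = 4.082 um^2/s

4.082


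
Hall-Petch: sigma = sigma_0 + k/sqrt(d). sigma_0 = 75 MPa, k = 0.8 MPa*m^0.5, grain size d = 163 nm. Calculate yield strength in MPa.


d = 163 nm = 1.63e-07 m
sqrt(d) = 0.0004037326
Hall-Petch contribution = k / sqrt(d) = 0.8 / 0.0004037326 = 1981.5 MPa
sigma = sigma_0 + k/sqrt(d) = 75 + 1981.5 = 2056.5 MPa

2056.5


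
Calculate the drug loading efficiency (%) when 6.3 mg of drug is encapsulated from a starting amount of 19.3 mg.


Drug loading efficiency = (drug loaded / drug initial) * 100
DLE = 6.3 / 19.3 * 100
DLE = 0.3264 * 100
DLE = 32.64%

32.64


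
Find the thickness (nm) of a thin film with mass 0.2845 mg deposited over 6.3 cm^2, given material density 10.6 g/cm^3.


Convert: m = 0.2845 mg = 2.8450e-07 kg, A = 6.3 cm^2 = 6.3000e-04 m^2, rho = 10.6 g/cm^3 = 10600 kg/m^3
t = m / (A * rho)
t = 2.8450e-07 / (6.3000e-04 * 10600)
t = 4.2603e-08 m = 42.6 nm

42.6


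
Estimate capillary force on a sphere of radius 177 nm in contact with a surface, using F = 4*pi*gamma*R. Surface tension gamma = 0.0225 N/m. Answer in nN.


Convert radius: R = 177 nm = 1.77e-07 m
F = 4 * pi * gamma * R
F = 4 * pi * 0.0225 * 1.77e-07
F = 5.00456e-08 N = 50.0456 nN

50.0456


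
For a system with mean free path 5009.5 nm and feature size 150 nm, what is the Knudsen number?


Knudsen number Kn = lambda / L
Kn = 5009.5 / 150
Kn = 33.3967

33.3967


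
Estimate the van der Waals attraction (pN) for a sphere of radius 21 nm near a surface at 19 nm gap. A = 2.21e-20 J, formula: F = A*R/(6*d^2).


Convert to SI: R = 21 nm = 2.1e-08 m, d = 19 nm = 1.9e-08 m
F = A * R / (6 * d^2)
F = 2.21e-20 * 2.1e-08 / (6 * (1.9e-08)^2)
F = 2.14266e-13 N = 0.214 pN

0.214


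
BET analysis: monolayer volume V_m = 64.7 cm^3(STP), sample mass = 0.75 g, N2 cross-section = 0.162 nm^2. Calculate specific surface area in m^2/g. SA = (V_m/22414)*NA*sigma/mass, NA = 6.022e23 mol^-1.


Number of moles in monolayer = V_m / 22414 = 64.7 / 22414 = 0.00288659
Number of molecules = moles * NA = 0.00288659 * 6.022e23
SA = molecules * sigma / mass
SA = (64.7 / 22414) * 6.022e23 * 0.162e-18 / 0.75
SA = 375.5 m^2/g

375.5


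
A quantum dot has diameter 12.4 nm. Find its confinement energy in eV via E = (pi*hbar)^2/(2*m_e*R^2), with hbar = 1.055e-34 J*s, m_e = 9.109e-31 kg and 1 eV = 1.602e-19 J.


Radius R = 12.4/2 = 6.2 nm = 6.2e-09 m
E = (pi * 1.055e-34)^2 / (2 * 9.109e-31 * (6.2e-09)^2)
E(J) = 1.56863e-21
E = E(J) / 1.602e-19 = 0.0098 eV

0.0098


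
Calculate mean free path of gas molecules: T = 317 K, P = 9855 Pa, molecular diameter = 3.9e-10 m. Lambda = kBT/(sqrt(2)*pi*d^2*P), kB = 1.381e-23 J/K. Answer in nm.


Mean free path: lambda = kB*T / (sqrt(2) * pi * d^2 * P)
lambda = 1.381e-23 * 317 / (sqrt(2) * pi * (3.9e-10)^2 * 9855)
lambda = 6.57358e-07 m
lambda = 657.36 nm

657.36


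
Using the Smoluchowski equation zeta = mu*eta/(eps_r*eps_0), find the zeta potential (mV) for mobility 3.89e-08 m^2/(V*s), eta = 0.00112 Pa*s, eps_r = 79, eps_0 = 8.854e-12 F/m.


Smoluchowski equation: zeta = mu * eta / (eps_r * eps_0)
zeta = 3.89e-08 * 0.00112 / (79 * 8.854e-12)
zeta = 0.062288 V = 62.29 mV

62.29


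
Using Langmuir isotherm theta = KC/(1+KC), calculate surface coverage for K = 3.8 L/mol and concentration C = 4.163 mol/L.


Langmuir isotherm: theta = K*C / (1 + K*C)
K*C = 3.8 * 4.163 = 15.8194
theta = 15.8194 / (1 + 15.8194) = 15.8194 / 16.8194
theta = 0.9405

0.9405


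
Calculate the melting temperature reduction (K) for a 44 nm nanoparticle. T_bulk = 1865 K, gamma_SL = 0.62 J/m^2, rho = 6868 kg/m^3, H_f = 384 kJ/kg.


Radius R = 44/2 = 22 nm = 2.2e-08 m
Convert H_f = 384 kJ/kg = 384000 J/kg
dT = 2 * gamma_SL * T_bulk / (rho * H_f * R)
dT = 2 * 0.62 * 1865 / (6868 * 384000 * 2.2e-08)
dT = 39.9 K

39.9


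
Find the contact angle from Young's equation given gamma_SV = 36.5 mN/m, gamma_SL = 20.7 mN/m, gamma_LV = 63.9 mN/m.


cos(theta) = (gamma_SV - gamma_SL) / gamma_LV
cos(theta) = (36.5 - 20.7) / 63.9
cos(theta) = 0.247261
theta = arccos(0.247261) = 75.68 degrees

75.68


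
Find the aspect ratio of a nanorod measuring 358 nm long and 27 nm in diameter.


Aspect ratio AR = length / diameter
AR = 358 / 27
AR = 13.26

13.26


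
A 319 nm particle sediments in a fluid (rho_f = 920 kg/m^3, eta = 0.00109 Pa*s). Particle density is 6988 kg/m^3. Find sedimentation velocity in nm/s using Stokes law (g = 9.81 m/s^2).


Radius R = 319/2 nm = 1.595e-07 m
Density difference = 6988 - 920 = 6068 kg/m^3
v = 2 * R^2 * (rho_p - rho_f) * g / (9 * eta)
v = 2 * (1.595e-07)^2 * 6068 * 9.81 / (9 * 0.00109)
v = 3.08743e-07 m/s = 308.7429 nm/s

308.7429


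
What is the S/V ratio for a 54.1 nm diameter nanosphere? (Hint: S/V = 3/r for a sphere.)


Radius r = 54.1/2 = 27.05 nm
S/V = 3 / r = 3 / 27.05
S/V = 0.1109 nm^-1

0.1109


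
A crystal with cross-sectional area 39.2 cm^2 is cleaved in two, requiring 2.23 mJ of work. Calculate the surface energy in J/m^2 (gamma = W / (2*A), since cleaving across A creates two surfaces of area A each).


Convert: A = 39.2 cm^2 = 0.00392 m^2, W = 2.23 mJ = 0.00223 J
Cleaving exposes two faces of area A, so total new surface = 2*A and gamma = W / (2*A)
gamma = 0.00223 / (2 * 0.00392)
gamma = 0.284 J/m^2

0.284


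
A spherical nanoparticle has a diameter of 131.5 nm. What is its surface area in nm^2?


Radius r = 131.5/2 = 65.75 nm
Surface area SA = 4 * pi * r^2
SA = 4 * pi * (65.75)^2
SA = 54325.21 nm^2

54325.21


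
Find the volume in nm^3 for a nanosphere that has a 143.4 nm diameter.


Radius r = 143.4/2 = 71.7 nm
Volume V = (4/3) * pi * r^3
V = (4/3) * pi * (71.7)^3
V = 1543995.66 nm^3

1543995.66


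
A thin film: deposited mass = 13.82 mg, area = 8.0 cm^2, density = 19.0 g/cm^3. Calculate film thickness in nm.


Convert: m = 13.82 mg = 1.3820e-05 kg, A = 8.0 cm^2 = 8.0000e-04 m^2, rho = 19.0 g/cm^3 = 19000 kg/m^3
t = m / (A * rho)
t = 1.3820e-05 / (8.0000e-04 * 19000)
t = 9.0921e-07 m = 909.2 nm

909.2


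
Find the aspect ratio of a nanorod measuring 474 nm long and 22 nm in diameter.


Aspect ratio AR = length / diameter
AR = 474 / 22
AR = 21.55

21.55


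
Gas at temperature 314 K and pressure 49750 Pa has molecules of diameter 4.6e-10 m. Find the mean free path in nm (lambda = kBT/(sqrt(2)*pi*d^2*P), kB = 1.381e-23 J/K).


Mean free path: lambda = kB*T / (sqrt(2) * pi * d^2 * P)
lambda = 1.381e-23 * 314 / (sqrt(2) * pi * (4.6e-10)^2 * 49750)
lambda = 9.27149e-08 m
lambda = 92.71 nm

92.71


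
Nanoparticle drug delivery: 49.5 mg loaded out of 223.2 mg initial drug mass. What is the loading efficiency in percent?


Drug loading efficiency = (drug loaded / drug initial) * 100
DLE = 49.5 / 223.2 * 100
DLE = 0.2218 * 100
DLE = 22.18%

22.18


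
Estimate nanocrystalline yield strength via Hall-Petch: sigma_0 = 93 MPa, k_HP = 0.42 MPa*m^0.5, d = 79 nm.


d = 79 nm = 7.9e-08 m
sqrt(d) = 0.0002810694
Hall-Petch contribution = k / sqrt(d) = 0.42 / 0.0002810694 = 1494.3 MPa
sigma = sigma_0 + k/sqrt(d) = 93 + 1494.3 = 1587.3 MPa

1587.3


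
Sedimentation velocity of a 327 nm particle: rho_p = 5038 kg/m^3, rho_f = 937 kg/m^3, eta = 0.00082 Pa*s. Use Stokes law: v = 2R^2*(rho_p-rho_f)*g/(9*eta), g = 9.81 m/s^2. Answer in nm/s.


Radius R = 327/2 nm = 1.635e-07 m
Density difference = 5038 - 937 = 4101 kg/m^3
v = 2 * R^2 * (rho_p - rho_f) * g / (9 * eta)
v = 2 * (1.635e-07)^2 * 4101 * 9.81 / (9 * 0.00082)
v = 2.91453e-07 m/s = 291.4526 nm/s

291.4526


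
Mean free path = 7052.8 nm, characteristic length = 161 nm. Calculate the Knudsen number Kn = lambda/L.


Knudsen number Kn = lambda / L
Kn = 7052.8 / 161
Kn = 43.8062

43.8062


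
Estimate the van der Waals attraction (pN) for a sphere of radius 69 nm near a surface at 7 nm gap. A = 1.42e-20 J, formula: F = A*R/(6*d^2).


Convert to SI: R = 69 nm = 6.9e-08 m, d = 7 nm = 7e-09 m
F = A * R / (6 * d^2)
F = 1.42e-20 * 6.9e-08 / (6 * (7e-09)^2)
F = 3.33265e-12 N = 3.333 pN

3.333


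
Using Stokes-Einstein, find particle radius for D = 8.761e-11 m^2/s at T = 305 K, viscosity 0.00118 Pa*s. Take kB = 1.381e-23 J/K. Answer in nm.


Stokes-Einstein: R = kB*T / (6*pi*eta*D)
R = 1.381e-23 * 305 / (6 * pi * 0.00118 * 8.761e-11)
R = 2.16151e-09 m = 2.16 nm

2.16
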